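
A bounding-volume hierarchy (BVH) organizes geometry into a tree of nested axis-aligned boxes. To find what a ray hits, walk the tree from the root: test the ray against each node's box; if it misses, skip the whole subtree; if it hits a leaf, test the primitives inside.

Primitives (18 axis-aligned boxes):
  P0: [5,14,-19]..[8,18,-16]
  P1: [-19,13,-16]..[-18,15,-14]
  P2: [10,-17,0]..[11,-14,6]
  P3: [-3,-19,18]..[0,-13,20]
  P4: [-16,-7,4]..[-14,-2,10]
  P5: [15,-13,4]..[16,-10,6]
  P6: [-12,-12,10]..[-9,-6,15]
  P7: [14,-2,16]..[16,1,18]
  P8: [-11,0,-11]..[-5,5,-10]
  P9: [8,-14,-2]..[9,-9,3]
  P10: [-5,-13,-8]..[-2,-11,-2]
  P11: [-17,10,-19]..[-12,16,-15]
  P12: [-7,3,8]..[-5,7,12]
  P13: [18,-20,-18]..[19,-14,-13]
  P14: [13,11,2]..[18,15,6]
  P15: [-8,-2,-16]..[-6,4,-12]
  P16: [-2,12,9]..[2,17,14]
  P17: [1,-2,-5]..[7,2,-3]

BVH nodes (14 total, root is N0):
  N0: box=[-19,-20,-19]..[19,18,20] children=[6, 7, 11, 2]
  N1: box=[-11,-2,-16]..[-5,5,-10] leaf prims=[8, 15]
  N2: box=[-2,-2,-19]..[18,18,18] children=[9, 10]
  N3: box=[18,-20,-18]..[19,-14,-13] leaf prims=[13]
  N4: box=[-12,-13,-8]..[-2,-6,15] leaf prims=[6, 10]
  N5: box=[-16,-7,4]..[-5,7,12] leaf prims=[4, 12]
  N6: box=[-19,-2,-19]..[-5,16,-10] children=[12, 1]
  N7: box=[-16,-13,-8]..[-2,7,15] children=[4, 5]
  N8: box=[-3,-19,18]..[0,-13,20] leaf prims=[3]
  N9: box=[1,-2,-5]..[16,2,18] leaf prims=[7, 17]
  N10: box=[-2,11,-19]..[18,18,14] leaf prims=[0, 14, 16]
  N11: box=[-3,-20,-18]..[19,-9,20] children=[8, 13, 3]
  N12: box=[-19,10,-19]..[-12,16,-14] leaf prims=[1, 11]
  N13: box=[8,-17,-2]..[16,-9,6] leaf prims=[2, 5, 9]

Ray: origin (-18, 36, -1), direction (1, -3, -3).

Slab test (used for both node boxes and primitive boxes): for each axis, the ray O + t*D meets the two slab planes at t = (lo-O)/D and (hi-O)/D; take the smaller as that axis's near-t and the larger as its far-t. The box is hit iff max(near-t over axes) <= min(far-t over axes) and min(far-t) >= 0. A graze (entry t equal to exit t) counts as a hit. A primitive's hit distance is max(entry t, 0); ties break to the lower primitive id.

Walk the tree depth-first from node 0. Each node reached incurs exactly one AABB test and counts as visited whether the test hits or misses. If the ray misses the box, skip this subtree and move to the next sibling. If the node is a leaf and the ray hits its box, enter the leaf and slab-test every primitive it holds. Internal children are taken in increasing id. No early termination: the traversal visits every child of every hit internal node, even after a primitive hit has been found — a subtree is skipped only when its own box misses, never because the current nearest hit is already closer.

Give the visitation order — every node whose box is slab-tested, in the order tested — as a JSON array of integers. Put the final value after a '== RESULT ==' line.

Walk:
N0 x:[-1,37] y:[6,56/3] z:[-7,6] -> hit [6,6], descend [2, 6, 7, 11]
  N2 x:[16,36] y:[6,38/3] z:[-19/3,6] -> miss, prune
  N6 x:[-1,13] y:[20/3,38/3] z:[3,6] -> miss, prune
  N7 x:[2,16] y:[29/3,49/3] z:[-16/3,7/3] -> miss, prune
  N11 x:[15,37] y:[15,56/3] z:[-7,17/3] -> miss, prune

5 AABB tests over nodes [0, 2, 6, 7, 11]; 0 leaves entered; closest miss.

== RESULT ==
[0, 2, 6, 7, 11]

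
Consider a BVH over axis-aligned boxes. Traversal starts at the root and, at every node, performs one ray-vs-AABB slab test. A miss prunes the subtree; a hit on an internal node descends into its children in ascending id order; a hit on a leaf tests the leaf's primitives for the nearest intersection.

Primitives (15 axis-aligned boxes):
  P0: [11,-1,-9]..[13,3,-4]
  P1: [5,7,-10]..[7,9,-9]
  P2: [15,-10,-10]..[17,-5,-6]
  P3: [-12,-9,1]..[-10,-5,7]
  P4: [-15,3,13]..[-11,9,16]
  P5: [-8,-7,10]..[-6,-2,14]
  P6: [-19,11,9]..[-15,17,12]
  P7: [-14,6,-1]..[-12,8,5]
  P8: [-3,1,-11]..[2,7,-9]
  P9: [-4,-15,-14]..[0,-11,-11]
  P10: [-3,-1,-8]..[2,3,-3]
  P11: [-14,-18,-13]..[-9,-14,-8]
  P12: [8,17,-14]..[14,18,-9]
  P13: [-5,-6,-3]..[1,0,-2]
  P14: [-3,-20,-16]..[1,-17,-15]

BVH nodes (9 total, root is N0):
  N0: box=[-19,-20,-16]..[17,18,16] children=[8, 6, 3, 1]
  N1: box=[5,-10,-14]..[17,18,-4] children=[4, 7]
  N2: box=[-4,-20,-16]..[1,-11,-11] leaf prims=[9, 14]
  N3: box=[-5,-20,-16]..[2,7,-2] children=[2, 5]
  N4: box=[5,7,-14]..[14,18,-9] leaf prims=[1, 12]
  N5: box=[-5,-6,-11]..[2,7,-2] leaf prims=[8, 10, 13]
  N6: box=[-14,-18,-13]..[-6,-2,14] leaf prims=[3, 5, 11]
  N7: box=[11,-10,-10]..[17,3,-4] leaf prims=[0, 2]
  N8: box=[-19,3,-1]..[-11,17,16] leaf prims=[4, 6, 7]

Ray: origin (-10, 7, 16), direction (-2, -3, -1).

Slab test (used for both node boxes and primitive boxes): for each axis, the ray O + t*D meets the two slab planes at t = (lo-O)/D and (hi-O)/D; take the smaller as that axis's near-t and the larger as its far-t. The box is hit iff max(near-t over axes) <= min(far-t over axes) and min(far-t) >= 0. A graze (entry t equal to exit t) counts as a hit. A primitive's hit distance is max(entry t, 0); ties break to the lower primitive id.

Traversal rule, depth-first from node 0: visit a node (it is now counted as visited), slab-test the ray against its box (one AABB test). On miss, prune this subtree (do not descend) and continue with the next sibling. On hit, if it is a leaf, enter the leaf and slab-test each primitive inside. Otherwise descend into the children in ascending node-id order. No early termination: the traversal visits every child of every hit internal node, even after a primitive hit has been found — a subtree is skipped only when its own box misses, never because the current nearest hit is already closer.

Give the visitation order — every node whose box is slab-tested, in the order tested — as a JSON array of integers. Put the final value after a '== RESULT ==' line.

Trace the traversal:
N0 x:[-27/2,9/2] y:[-11/3,9] z:[0,32] -> hit [0,9/2], descend [1, 3, 6, 8]
  N1 x:[-27/2,-15/2] y:[-11/3,17/3] z:[20,30] -> miss, prune
  N3 x:[-6,-5/2] y:[0,9] z:[18,32] -> miss, prune
  N6 x:[-2,2] y:[3,25/3] z:[2,29] -> miss, prune
  N8 x:[1/2,9/2] y:[-10/3,4/3] z:[0,17] -> hit [1/2,4/3] leaf, test {P4@t=1/2, P6(miss), P7(miss)}

Summary -> nodes [0, 1, 3, 6, 8]; box-tests=5; leaf-entries=1; first=P4

== RESULT ==
[0, 1, 3, 6, 8]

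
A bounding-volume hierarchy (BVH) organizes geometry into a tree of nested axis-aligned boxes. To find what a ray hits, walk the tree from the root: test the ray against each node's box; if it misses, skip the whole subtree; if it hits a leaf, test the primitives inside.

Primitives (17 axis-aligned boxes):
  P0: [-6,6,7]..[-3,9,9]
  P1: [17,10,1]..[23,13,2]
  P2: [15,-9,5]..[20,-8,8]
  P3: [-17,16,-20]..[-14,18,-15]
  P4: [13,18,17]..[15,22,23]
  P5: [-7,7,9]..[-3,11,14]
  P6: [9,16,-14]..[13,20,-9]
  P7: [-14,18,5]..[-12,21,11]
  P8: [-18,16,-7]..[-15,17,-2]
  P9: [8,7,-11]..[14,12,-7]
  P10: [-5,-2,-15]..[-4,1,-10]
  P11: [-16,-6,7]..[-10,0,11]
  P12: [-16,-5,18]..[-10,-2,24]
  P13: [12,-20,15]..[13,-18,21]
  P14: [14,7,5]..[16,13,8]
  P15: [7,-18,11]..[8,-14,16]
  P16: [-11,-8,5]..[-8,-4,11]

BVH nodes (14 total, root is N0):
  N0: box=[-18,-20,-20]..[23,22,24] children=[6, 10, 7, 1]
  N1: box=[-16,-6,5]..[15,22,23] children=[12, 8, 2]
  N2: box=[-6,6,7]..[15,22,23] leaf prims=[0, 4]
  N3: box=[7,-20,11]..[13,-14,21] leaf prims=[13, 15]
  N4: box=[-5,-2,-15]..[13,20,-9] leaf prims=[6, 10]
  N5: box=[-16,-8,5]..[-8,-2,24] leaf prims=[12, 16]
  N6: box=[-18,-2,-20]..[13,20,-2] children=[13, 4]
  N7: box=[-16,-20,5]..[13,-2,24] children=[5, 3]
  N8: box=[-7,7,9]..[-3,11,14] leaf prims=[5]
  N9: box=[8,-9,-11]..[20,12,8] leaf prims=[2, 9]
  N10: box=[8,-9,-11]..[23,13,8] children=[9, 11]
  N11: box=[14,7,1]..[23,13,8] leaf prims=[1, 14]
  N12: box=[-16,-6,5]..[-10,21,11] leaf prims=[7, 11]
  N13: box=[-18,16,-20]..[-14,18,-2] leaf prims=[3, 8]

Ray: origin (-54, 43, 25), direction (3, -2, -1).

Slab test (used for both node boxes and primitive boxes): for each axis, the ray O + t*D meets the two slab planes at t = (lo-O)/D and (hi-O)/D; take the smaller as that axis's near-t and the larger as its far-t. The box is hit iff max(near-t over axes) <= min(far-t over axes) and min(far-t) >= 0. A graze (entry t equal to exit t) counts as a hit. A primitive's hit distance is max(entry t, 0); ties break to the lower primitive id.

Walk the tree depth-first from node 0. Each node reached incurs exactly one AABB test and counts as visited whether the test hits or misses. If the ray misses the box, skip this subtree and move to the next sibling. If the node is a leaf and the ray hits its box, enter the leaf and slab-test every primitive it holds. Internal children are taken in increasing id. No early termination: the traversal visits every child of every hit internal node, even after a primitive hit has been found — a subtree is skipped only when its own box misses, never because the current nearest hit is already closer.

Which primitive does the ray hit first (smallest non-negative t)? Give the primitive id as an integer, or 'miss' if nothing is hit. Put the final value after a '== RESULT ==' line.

Trace the traversal:
N0 x:[12,77/3] y:[21/2,63/2] z:[1,45] -> hit [12,77/3], descend [1, 6, 7, 10]
  N1 x:[38/3,23] y:[21/2,49/2] z:[2,20] -> hit [38/3,20], descend [2, 8, 12]
    N2 x:[16,23] y:[21/2,37/2] z:[2,18] -> hit [16,18] leaf, test {P0@t=17, P4(miss)}
    N8 x:[47/3,17] y:[16,18] z:[11,16] -> hit [16,16] leaf, test {P5@t=16}
    N12 x:[38/3,44/3] y:[11,49/2] z:[14,20] -> hit [14,44/3] leaf, test {P7(miss), P11(miss)}
  N6 x:[12,67/3] y:[23/2,45/2] z:[27,45] -> miss, prune
  N7 x:[38/3,67/3] y:[45/2,63/2] z:[1,20] -> miss, prune
  N10 x:[62/3,77/3] y:[15,26] z:[17,36] -> hit [62/3,77/3], descend [9, 11]
    N9 x:[62/3,74/3] y:[31/2,26] z:[17,36] -> hit [62/3,74/3] leaf, test {P2(miss), P9(miss)}
    N11 x:[68/3,77/3] y:[15,18] z:[17,24] -> miss, prune

order=[0, 1, 2, 8, 12, 6, 7, 10, 9, 11]  |boxes|=10  |leaves|=4  hit=P5

== RESULT ==
5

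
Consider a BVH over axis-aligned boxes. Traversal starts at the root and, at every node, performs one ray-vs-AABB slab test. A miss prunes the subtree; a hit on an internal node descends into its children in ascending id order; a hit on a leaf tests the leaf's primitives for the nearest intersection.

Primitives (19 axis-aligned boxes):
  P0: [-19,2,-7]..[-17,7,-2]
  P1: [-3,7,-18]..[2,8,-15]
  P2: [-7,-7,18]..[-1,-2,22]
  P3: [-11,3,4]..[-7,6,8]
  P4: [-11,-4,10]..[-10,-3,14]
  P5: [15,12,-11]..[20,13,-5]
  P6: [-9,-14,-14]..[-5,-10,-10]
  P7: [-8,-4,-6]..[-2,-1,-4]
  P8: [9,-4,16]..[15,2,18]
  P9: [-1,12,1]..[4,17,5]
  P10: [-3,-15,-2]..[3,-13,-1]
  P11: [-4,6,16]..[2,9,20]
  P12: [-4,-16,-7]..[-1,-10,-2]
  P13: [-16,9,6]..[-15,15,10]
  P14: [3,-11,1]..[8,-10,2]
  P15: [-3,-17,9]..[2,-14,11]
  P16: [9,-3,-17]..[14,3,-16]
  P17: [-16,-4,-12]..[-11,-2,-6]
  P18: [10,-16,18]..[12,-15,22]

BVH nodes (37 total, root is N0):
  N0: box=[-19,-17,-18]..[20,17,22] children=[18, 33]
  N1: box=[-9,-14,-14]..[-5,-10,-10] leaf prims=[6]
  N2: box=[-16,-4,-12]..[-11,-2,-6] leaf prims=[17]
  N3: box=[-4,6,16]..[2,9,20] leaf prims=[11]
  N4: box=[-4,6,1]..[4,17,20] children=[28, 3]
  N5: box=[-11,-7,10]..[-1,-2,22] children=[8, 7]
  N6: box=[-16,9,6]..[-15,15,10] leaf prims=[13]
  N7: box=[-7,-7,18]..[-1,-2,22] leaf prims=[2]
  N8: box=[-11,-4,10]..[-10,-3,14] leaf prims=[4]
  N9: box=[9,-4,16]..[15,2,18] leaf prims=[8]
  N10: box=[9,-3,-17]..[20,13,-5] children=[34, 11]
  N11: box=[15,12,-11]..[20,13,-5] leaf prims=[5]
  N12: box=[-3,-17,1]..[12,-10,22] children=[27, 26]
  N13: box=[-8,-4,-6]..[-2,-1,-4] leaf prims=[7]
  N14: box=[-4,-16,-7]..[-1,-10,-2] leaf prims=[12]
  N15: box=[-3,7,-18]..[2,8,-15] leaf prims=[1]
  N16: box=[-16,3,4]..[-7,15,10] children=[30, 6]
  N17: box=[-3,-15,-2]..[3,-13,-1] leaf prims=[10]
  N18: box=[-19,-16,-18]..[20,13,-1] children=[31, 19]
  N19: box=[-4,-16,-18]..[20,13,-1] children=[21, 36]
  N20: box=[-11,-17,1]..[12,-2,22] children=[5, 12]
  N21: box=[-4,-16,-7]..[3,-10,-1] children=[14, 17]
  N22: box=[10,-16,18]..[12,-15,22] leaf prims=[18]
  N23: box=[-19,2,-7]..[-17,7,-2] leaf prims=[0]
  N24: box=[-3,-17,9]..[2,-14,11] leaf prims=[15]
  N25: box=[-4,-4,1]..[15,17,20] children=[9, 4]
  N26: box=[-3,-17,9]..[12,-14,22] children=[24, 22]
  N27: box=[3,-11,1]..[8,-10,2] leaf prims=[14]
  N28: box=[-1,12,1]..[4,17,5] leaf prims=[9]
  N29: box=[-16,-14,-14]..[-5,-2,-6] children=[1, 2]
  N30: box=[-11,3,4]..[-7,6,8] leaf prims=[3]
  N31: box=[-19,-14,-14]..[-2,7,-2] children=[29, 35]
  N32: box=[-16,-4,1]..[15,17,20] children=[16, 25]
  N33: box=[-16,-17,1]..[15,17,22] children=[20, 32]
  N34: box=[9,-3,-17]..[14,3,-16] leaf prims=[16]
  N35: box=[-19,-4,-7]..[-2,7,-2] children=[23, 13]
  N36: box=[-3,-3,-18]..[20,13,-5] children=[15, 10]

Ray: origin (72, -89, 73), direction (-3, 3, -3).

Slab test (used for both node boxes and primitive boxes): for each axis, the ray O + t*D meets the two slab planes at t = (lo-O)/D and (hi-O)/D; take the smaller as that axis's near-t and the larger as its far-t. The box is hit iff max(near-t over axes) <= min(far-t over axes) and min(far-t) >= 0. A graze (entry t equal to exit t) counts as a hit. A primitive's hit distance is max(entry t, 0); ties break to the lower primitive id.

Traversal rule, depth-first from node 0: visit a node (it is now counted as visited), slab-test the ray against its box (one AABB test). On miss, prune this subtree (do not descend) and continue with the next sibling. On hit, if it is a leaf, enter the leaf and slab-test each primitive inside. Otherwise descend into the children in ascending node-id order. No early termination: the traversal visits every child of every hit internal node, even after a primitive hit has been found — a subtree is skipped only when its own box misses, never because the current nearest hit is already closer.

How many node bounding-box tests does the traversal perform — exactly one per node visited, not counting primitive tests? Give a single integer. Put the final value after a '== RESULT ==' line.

Trace the traversal:
N0 x:[52/3,91/3] y:[24,106/3] z:[17,91/3] -> hit [24,91/3], descend [18, 33]
  N18 x:[52/3,91/3] y:[73/3,34] z:[74/3,91/3] -> hit [74/3,91/3], descend [19, 31]
    N19 x:[52/3,76/3] y:[73/3,34] z:[74/3,91/3] -> hit [74/3,76/3], descend [21, 36]
      N21 x:[23,76/3] y:[73/3,79/3] z:[74/3,80/3] -> hit [74/3,76/3], descend [14, 17]
        N14 x:[73/3,76/3] y:[73/3,79/3] z:[25,80/3] -> hit [25,76/3] leaf, test {P12@t=25}
        N17 x:[23,25] y:[74/3,76/3] z:[74/3,25] -> hit [74/3,25] leaf, test {P10@t=74/3}
      N36 x:[52/3,25] y:[86/3,34] z:[26,91/3] -> miss, prune
    N31 x:[74/3,91/3] y:[25,32] z:[25,29] -> hit [25,29], descend [29, 35]
      N29 x:[77/3,88/3] y:[25,29] z:[79/3,29] -> hit [79/3,29], descend [1, 2]
        N1 x:[77/3,27] y:[25,79/3] z:[83/3,29] -> miss, prune
        N2 x:[83/3,88/3] y:[85/3,29] z:[79/3,85/3] -> hit [85/3,85/3] leaf, test {P17@t=85/3}
      N35 x:[74/3,91/3] y:[85/3,32] z:[25,80/3] -> miss, prune
  N33 x:[19,88/3] y:[24,106/3] z:[17,24] -> hit [24,24], descend [20, 32]
    N20 x:[20,83/3] y:[24,29] z:[17,24] -> hit [24,24], descend [5, 12]
      N5 x:[73/3,83/3] y:[82/3,29] z:[17,21] -> miss, prune
      N12 x:[20,25] y:[24,79/3] z:[17,24] -> hit [24,24], descend [26, 27]
        N26 x:[20,25] y:[24,25] z:[17,64/3] -> miss, prune
        N27 x:[64/3,23] y:[26,79/3] z:[71/3,24] -> miss, prune
    N32 x:[19,88/3] y:[85/3,106/3] z:[53/3,24] -> miss, prune

19 AABB tests over nodes [0, 18, 19, 21, 14, 17, 36, 31, 29, 1, 2, 35, 33, 20, 5, 12, 26, 27, 32]; 3 leaves entered; closest P10.

== RESULT ==
19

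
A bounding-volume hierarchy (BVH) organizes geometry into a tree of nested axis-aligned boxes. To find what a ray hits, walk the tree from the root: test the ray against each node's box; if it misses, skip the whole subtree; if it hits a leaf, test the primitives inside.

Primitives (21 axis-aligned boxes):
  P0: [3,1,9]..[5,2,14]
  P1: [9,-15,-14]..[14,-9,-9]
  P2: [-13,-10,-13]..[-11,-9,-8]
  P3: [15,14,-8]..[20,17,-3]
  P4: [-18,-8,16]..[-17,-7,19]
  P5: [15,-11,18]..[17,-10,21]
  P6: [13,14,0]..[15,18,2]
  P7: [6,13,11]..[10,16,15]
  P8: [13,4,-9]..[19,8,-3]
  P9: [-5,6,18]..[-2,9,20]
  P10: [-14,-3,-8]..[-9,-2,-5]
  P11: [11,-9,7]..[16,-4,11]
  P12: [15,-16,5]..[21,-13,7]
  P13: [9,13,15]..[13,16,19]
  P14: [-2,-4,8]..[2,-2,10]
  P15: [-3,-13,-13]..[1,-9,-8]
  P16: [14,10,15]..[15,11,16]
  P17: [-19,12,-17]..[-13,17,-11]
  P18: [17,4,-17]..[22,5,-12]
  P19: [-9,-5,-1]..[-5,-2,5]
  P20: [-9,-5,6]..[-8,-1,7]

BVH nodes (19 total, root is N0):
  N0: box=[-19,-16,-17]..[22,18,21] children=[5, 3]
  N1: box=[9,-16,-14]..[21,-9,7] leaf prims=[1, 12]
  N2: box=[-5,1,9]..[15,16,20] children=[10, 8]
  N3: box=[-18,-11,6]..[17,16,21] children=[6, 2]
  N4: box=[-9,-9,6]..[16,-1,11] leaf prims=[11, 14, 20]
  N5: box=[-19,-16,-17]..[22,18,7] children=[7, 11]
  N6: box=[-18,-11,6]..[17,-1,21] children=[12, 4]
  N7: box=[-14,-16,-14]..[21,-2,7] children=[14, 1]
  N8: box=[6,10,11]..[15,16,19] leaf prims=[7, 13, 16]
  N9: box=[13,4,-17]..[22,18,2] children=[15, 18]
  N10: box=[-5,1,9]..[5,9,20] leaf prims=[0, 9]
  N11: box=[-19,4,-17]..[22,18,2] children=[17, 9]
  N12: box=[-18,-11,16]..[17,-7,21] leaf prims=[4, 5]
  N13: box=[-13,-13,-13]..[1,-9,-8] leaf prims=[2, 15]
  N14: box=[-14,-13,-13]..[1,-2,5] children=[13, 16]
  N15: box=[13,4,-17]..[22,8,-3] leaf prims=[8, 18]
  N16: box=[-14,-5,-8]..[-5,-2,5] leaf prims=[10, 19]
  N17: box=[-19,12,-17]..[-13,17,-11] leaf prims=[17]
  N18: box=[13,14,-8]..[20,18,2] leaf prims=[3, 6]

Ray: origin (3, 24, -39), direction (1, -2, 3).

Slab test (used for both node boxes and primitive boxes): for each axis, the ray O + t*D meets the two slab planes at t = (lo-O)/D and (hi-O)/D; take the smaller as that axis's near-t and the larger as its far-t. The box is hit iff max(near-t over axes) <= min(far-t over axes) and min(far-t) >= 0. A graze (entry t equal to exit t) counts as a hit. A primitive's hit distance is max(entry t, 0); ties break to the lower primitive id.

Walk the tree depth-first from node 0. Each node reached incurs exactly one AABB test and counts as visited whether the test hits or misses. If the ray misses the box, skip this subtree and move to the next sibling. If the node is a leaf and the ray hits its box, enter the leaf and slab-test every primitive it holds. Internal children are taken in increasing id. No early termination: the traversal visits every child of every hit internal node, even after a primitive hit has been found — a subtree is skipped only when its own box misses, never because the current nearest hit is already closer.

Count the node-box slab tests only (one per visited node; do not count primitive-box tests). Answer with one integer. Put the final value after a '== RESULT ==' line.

Walk:
N0 x:[-22,19] y:[3,20] z:[22/3,20] -> hit [22/3,19], descend [3, 5]
  N3 x:[-21,14] y:[4,35/2] z:[15,20] -> miss, prune
  N5 x:[-22,19] y:[3,20] z:[22/3,46/3] -> hit [22/3,46/3], descend [7, 11]
    N7 x:[-17,18] y:[13,20] z:[25/3,46/3] -> hit [13,46/3], descend [1, 14]
      N1 x:[6,18] y:[33/2,20] z:[25/3,46/3] -> miss, prune
      N14 x:[-17,-2] y:[13,37/2] z:[26/3,44/3] -> miss, prune
    N11 x:[-22,19] y:[3,10] z:[22/3,41/3] -> hit [22/3,10], descend [9, 17]
      N9 x:[10,19] y:[3,10] z:[22/3,41/3] -> hit [10,10], descend [15, 18]
        N15 x:[10,19] y:[8,10] z:[22/3,12] -> hit [10,10] leaf, test {P8@t=10, P18(miss)}
        N18 x:[10,17] y:[3,5] z:[31/3,41/3] -> miss, prune
      N17 x:[-22,-16] y:[7/2,6] z:[22/3,28/3] -> miss, prune

Summary -> nodes [0, 3, 5, 7, 1, 14, 11, 9, 15, 18, 17]; box-tests=11; leaf-entries=1; first=P8

== RESULT ==
11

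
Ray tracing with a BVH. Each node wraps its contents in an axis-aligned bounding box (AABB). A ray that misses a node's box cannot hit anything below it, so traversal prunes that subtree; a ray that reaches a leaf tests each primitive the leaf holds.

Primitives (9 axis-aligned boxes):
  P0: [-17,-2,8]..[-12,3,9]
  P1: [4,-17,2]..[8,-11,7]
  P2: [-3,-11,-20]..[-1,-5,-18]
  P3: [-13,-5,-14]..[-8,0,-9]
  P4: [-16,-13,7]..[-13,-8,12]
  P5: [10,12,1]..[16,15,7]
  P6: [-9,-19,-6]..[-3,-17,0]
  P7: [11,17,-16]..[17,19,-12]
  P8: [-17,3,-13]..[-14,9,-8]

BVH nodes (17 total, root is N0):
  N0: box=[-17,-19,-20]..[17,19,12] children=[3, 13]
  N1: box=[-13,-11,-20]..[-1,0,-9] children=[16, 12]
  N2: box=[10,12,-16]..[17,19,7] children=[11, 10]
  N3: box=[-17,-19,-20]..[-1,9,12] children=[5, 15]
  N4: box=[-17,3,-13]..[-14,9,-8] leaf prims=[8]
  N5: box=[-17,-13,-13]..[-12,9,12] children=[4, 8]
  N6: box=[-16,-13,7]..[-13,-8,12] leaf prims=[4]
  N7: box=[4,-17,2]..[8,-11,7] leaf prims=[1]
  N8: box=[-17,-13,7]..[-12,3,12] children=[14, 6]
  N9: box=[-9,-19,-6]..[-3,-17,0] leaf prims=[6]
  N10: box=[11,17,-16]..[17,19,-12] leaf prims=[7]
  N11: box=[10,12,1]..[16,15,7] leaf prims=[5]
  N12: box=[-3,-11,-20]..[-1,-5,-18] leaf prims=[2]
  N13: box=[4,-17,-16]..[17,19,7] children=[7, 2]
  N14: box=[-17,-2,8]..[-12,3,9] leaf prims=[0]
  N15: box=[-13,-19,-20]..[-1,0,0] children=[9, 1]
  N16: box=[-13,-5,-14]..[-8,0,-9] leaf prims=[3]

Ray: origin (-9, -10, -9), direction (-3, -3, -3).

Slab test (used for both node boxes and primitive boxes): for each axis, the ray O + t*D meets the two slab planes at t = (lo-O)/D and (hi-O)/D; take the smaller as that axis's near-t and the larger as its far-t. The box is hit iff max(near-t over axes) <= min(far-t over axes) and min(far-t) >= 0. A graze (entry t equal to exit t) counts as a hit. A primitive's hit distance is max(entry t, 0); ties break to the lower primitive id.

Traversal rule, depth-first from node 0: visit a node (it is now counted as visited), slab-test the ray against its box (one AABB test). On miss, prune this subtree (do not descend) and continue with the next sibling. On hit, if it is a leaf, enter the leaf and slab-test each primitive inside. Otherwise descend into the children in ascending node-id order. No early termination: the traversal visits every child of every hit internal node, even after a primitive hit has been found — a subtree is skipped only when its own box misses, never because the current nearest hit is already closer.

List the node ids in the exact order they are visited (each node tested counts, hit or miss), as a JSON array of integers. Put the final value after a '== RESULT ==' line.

Traverse from the root:
N0 x:[-26/3,8/3] y:[-29/3,3] z:[-7,11/3] -> hit [-7,8/3], descend [3, 13]
  N3 x:[-8/3,8/3] y:[-19/3,3] z:[-7,11/3] -> hit [-8/3,8/3], descend [5, 15]
    N5 x:[1,8/3] y:[-19/3,1] z:[-7,4/3] -> hit [1,1], descend [4, 8]
      N4 x:[5/3,8/3] y:[-19/3,-13/3] z:[-1/3,4/3] -> miss, prune
      N8 x:[1,8/3] y:[-13/3,1] z:[-7,-16/3] -> miss, prune
    N15 x:[-8/3,4/3] y:[-10/3,3] z:[-3,11/3] -> hit [-8/3,4/3], descend [1, 9]
      N1 x:[-8/3,4/3] y:[-10/3,1/3] z:[0,11/3] -> hit [0,1/3], descend [12, 16]
        N12 x:[-8/3,-2] y:[-5/3,1/3] z:[3,11/3] -> miss, prune
        N16 x:[-1/3,4/3] y:[-10/3,-5/3] z:[0,5/3] -> miss, prune
      N9 x:[-2,0] y:[7/3,3] z:[-3,-1] -> miss, prune
  N13 x:[-26/3,-13/3] y:[-29/3,7/3] z:[-16/3,7/3] -> miss, prune

Summary -> nodes [0, 3, 5, 4, 8, 15, 1, 12, 16, 9, 13]; box-tests=11; leaf-entries=0; first=miss

== RESULT ==
[0, 3, 5, 4, 8, 15, 1, 12, 16, 9, 13]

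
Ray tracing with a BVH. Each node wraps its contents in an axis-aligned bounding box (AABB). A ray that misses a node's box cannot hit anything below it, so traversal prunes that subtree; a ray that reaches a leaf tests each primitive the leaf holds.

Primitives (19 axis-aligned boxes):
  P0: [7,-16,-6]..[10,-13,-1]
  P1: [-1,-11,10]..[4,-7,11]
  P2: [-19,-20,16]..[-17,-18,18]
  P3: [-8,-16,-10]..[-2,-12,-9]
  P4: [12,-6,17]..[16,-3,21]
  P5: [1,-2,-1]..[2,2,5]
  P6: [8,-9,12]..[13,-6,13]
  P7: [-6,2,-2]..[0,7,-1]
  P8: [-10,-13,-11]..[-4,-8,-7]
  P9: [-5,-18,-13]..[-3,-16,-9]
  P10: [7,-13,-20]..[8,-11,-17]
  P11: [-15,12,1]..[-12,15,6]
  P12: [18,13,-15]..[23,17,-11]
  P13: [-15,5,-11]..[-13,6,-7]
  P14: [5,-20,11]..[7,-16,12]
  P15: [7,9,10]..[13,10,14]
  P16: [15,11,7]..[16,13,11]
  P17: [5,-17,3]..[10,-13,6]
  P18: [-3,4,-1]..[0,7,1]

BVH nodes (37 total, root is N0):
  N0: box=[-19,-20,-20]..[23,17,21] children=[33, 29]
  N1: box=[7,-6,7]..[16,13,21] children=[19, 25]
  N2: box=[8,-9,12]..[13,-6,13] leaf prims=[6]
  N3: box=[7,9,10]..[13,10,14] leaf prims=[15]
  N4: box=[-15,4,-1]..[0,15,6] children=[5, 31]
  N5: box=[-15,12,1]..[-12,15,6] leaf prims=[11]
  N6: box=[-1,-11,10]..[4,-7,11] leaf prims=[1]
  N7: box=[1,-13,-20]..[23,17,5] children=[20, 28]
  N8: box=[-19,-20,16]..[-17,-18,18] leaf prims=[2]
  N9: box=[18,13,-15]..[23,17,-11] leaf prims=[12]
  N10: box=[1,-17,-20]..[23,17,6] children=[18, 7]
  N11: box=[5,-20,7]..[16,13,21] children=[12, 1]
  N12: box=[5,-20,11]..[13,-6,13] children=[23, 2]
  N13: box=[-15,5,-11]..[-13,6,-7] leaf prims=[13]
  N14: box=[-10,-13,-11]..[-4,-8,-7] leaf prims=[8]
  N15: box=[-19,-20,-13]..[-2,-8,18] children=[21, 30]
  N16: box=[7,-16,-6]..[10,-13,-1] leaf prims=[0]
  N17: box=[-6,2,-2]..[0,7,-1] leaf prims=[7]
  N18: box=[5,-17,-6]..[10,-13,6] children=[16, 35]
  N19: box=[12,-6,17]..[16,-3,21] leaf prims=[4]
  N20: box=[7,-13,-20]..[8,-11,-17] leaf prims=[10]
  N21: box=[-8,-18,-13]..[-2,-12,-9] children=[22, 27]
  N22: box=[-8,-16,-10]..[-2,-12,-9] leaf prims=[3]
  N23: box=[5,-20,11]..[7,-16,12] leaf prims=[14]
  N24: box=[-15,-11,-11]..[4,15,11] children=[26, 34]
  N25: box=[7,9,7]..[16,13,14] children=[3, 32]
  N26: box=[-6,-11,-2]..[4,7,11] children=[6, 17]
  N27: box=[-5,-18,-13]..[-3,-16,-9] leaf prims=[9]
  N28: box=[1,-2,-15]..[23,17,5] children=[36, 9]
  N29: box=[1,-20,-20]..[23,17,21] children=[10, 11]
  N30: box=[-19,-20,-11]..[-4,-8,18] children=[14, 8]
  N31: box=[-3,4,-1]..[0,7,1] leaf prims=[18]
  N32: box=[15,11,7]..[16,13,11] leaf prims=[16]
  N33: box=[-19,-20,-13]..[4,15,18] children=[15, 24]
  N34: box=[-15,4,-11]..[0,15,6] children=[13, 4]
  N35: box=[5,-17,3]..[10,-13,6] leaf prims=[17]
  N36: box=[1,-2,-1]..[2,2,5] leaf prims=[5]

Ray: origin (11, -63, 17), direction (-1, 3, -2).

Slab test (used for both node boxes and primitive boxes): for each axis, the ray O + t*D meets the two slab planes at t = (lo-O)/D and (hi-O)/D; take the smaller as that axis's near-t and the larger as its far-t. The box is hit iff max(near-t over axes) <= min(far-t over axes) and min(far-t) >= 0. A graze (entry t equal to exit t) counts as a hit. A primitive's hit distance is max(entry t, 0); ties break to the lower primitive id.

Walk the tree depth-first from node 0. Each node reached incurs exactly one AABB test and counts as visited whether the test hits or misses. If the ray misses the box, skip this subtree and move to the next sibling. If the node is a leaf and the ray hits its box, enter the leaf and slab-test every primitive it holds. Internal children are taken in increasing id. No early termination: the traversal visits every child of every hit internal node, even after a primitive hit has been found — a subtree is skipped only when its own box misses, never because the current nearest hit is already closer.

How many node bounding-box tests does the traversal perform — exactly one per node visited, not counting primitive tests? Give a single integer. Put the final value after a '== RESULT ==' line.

Walk:
N0 x:[-12,30] y:[43/3,80/3] z:[-2,37/2] -> hit [43/3,37/2], descend [29, 33]
  N29 x:[-12,10] y:[43/3,80/3] z:[-2,37/2] -> miss, prune
  N33 x:[7,30] y:[43/3,26] z:[-1/2,15] -> hit [43/3,15], descend [15, 24]
    N15 x:[13,30] y:[43/3,55/3] z:[-1/2,15] -> hit [43/3,15], descend [21, 30]
      N21 x:[13,19] y:[15,17] z:[13,15] -> hit [15,15], descend [22, 27]
        N22 x:[13,19] y:[47/3,17] z:[13,27/2] -> miss, prune
        N27 x:[14,16] y:[15,47/3] z:[13,15] -> hit [15,15] leaf, test {P9@t=15}
      N30 x:[15,30] y:[43/3,55/3] z:[-1/2,14] -> miss, prune
    N24 x:[7,26] y:[52/3,26] z:[3,14] -> miss, prune

order=[0, 29, 33, 15, 21, 22, 27, 30, 24]  |boxes|=9  |leaves|=1  hit=P9

== RESULT ==
9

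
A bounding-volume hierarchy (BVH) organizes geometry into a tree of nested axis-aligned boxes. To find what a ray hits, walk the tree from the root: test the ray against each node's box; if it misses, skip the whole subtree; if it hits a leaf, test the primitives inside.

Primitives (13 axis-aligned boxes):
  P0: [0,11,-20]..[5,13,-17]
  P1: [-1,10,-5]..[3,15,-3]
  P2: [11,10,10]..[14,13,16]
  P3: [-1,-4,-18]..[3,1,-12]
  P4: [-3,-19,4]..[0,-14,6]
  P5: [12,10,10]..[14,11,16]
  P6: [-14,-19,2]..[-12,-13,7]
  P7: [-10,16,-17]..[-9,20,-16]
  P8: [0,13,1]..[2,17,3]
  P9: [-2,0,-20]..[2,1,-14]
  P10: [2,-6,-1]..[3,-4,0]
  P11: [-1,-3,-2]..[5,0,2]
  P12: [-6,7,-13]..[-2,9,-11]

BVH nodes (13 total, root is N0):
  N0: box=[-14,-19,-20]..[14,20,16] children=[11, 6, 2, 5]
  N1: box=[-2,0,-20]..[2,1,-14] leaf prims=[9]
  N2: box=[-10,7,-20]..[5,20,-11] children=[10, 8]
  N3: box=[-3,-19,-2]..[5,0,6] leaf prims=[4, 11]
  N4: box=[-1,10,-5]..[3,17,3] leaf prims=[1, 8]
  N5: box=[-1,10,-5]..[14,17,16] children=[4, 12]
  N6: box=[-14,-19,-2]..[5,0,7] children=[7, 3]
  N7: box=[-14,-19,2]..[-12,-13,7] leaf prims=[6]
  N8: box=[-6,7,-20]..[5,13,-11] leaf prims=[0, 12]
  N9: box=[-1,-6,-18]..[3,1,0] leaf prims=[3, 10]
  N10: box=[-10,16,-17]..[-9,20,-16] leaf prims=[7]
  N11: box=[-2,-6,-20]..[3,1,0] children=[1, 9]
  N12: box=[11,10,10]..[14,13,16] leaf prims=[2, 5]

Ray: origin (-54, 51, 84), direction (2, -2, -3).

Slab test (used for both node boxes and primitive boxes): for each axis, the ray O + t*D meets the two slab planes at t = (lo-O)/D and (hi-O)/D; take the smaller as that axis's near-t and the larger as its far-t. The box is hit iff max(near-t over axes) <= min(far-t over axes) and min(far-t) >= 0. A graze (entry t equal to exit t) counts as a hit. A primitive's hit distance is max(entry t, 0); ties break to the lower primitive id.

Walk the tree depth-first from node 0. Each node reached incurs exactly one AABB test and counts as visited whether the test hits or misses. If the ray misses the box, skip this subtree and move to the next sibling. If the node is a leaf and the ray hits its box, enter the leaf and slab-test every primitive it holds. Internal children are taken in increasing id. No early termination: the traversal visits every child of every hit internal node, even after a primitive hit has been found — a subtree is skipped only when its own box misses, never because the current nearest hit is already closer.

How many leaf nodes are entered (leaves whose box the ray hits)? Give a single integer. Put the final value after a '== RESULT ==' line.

Traverse from the root:
N0 x:[20,34] y:[31/2,35] z:[68/3,104/3] -> hit [68/3,34], descend [2, 5, 6, 11]
  N2 x:[22,59/2] y:[31/2,22] z:[95/3,104/3] -> miss, prune
  N5 x:[53/2,34] y:[17,41/2] z:[68/3,89/3] -> miss, prune
  N6 x:[20,59/2] y:[51/2,35] z:[77/3,86/3] -> hit [77/3,86/3], descend [3, 7]
    N3 x:[51/2,59/2] y:[51/2,35] z:[26,86/3] -> hit [26,86/3] leaf, test {P4(miss), P11(miss)}
    N7 x:[20,21] y:[32,35] z:[77/3,82/3] -> miss, prune
  N11 x:[26,57/2] y:[25,57/2] z:[28,104/3] -> hit [28,57/2], descend [1, 9]
    N1 x:[26,28] y:[25,51/2] z:[98/3,104/3] -> miss, prune
    N9 x:[53/2,57/2] y:[25,57/2] z:[28,34] -> hit [28,57/2] leaf, test {P3(miss), P10@t=28}

Visited [0, 2, 5, 6, 3, 7, 11, 1, 9]. Tests: 9 box, 2 leaf. Nearest: P10.

== RESULT ==
2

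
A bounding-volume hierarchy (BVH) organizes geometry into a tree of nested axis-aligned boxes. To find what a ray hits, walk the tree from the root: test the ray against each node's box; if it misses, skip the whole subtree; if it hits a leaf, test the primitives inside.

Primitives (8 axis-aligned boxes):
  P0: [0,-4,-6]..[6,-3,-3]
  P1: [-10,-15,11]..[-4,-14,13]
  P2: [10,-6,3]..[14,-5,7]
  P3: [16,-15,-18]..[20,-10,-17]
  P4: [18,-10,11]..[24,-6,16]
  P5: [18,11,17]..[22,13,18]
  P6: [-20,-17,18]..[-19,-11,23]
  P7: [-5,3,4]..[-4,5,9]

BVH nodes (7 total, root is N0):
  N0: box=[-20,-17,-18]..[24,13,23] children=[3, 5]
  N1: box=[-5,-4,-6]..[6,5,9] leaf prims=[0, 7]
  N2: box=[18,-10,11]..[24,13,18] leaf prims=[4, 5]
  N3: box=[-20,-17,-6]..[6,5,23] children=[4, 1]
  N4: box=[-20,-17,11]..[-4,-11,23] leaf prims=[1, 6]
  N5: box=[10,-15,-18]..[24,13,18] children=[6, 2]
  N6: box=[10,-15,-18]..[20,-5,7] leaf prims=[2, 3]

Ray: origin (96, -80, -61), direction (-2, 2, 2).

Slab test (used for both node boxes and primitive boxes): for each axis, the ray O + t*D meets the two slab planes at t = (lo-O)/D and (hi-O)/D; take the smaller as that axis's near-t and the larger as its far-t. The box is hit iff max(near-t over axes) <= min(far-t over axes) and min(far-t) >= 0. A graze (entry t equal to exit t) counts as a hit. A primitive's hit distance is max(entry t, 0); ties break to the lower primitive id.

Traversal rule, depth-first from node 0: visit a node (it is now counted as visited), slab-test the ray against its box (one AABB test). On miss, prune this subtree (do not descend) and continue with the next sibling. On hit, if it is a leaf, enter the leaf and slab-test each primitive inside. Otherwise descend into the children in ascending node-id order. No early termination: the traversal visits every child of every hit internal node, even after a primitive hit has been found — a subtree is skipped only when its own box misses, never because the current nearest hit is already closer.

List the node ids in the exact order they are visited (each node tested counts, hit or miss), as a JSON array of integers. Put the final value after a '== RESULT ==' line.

Traverse from the root:
N0 x:[36,58] y:[63/2,93/2] z:[43/2,42] -> hit [36,42], descend [3, 5]
  N3 x:[45,58] y:[63/2,85/2] z:[55/2,42] -> miss, prune
  N5 x:[36,43] y:[65/2,93/2] z:[43/2,79/2] -> hit [36,79/2], descend [2, 6]
    N2 x:[36,39] y:[35,93/2] z:[36,79/2] -> hit [36,39] leaf, test {P4@t=36, P5(miss)}
    N6 x:[38,43] y:[65/2,75/2] z:[43/2,34] -> miss, prune

Visited [0, 3, 5, 2, 6]. Tests: 5 box, 1 leaf. Nearest: P4.

== RESULT ==
[0, 3, 5, 2, 6]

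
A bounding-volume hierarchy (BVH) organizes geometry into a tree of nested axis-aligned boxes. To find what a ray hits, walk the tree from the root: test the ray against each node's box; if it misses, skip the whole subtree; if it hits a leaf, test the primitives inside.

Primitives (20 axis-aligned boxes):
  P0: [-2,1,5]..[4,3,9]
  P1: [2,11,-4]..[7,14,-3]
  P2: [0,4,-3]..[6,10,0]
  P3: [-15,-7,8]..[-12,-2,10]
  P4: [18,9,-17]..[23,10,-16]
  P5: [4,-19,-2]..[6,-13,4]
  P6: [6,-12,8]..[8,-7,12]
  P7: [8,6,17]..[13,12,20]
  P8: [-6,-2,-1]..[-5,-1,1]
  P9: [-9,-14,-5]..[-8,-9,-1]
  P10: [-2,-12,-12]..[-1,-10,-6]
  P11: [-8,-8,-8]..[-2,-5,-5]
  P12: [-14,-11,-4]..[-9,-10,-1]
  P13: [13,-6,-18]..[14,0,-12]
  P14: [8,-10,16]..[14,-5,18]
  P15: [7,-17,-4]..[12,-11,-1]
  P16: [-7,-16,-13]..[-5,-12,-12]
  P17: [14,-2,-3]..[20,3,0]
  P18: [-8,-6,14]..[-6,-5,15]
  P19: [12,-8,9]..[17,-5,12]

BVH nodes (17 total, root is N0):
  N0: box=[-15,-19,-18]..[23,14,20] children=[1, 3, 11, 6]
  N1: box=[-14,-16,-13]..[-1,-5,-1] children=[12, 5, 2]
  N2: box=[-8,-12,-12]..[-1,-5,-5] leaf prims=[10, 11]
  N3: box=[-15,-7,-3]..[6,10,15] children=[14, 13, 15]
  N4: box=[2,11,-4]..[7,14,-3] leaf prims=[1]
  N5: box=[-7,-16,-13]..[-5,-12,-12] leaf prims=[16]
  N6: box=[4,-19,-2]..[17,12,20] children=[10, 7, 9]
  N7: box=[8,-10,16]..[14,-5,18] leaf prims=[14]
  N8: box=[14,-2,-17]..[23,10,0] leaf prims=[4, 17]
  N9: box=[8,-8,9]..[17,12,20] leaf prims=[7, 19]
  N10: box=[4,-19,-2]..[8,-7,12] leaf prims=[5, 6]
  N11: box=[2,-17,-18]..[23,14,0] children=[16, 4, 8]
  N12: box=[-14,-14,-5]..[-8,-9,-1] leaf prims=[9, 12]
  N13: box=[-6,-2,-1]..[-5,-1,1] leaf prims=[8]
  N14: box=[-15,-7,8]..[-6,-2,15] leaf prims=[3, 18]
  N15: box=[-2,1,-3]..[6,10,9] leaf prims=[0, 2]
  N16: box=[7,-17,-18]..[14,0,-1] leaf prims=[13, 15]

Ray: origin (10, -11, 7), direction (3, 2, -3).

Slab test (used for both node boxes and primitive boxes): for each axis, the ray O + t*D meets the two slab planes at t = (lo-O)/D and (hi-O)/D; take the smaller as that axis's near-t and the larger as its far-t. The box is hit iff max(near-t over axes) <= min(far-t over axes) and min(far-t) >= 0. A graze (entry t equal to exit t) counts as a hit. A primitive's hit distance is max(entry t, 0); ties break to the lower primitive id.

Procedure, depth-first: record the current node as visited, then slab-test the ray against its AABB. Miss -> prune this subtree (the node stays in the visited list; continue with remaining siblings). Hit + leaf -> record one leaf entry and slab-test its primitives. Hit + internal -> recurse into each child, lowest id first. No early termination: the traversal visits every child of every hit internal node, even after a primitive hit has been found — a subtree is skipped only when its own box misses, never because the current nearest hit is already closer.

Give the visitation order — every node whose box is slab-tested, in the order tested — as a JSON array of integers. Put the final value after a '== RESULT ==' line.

Trace the traversal:
N0 x:[-25/3,13/3] y:[-4,25/2] z:[-13/3,25/3] -> hit [-4,13/3], descend [1, 3, 6, 11]
  N1 x:[-8,-11/3] y:[-5/2,3] z:[8/3,20/3] -> miss, prune
  N3 x:[-25/3,-4/3] y:[2,21/2] z:[-8/3,10/3] -> miss, prune
  N6 x:[-2,7/3] y:[-4,23/2] z:[-13/3,3] -> hit [-2,7/3], descend [7, 9, 10]
    N7 x:[-2/3,4/3] y:[1/2,3] z:[-11/3,-3] -> miss, prune
    N9 x:[-2/3,7/3] y:[3/2,23/2] z:[-13/3,-2/3] -> miss, prune
    N10 x:[-2,-2/3] y:[-4,2] z:[-5/3,3] -> miss, prune
  N11 x:[-8/3,13/3] y:[-3,25/2] z:[7/3,25/3] -> hit [7/3,13/3], descend [4, 8, 16]
    N4 x:[-8/3,-1] y:[11,25/2] z:[10/3,11/3] -> miss, prune
    N8 x:[4/3,13/3] y:[9/2,21/2] z:[7/3,8] -> miss, prune
    N16 x:[-1,4/3] y:[-3,11/2] z:[8/3,25/3] -> miss, prune

order=[0, 1, 3, 6, 7, 9, 10, 11, 4, 8, 16]  |boxes|=11  |leaves|=0  hit=miss

== RESULT ==
[0, 1, 3, 6, 7, 9, 10, 11, 4, 8, 16]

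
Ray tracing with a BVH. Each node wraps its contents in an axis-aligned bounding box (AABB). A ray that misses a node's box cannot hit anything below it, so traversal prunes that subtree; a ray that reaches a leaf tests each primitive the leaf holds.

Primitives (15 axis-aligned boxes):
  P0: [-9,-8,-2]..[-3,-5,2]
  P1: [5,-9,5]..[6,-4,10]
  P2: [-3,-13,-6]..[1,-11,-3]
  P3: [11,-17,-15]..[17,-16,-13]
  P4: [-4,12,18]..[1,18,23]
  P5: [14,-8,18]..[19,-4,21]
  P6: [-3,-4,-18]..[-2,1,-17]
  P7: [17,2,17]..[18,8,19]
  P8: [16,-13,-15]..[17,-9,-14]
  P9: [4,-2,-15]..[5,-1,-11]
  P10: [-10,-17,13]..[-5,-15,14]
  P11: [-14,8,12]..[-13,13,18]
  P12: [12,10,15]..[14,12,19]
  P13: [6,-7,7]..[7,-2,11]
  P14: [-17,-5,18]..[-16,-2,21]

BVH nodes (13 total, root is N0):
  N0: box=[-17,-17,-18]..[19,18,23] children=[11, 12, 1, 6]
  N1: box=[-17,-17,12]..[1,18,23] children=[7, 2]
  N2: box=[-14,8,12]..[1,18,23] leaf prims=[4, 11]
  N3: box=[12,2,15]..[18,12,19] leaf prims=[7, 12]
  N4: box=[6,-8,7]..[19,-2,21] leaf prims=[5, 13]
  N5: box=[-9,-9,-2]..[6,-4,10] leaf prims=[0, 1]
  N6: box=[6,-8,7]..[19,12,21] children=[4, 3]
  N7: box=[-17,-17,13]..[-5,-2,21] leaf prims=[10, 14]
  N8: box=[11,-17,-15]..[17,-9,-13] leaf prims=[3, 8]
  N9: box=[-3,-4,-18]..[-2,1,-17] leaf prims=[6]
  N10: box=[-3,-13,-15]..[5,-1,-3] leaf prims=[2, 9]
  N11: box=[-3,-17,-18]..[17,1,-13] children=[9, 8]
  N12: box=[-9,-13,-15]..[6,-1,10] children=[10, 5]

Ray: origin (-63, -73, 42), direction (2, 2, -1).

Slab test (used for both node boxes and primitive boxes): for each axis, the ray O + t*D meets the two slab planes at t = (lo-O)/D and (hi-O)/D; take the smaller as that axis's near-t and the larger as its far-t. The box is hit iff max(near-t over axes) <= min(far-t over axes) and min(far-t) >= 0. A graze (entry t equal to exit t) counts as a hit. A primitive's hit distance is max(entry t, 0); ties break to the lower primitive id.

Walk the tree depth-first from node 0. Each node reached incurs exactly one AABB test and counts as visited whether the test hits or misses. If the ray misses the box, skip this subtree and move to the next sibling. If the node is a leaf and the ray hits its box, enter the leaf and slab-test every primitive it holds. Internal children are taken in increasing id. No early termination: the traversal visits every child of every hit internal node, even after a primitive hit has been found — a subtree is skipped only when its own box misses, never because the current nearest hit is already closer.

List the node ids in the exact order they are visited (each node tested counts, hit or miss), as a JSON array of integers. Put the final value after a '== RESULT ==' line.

Traverse from the root:
N0 x:[23,41] y:[28,91/2] z:[19,60] -> hit [28,41], descend [1, 6, 11, 12]
  N1 x:[23,32] y:[28,91/2] z:[19,30] -> hit [28,30], descend [2, 7]
    N2 x:[49/2,32] y:[81/2,91/2] z:[19,30] -> miss, prune
    N7 x:[23,29] y:[28,71/2] z:[21,29] -> hit [28,29] leaf, test {P10@t=28, P14(miss)}
  N6 x:[69/2,41] y:[65/2,85/2] z:[21,35] -> hit [69/2,35], descend [3, 4]
    N3 x:[75/2,81/2] y:[75/2,85/2] z:[23,27] -> miss, prune
    N4 x:[69/2,41] y:[65/2,71/2] z:[21,35] -> hit [69/2,35] leaf, test {P5(miss), P13@t=69/2}
  N11 x:[30,40] y:[28,37] z:[55,60] -> miss, prune
  N12 x:[27,69/2] y:[30,36] z:[32,57] -> hit [32,69/2], descend [5, 10]
    N5 x:[27,69/2] y:[32,69/2] z:[32,44] -> hit [32,69/2] leaf, test {P0(miss), P1@t=34}
    N10 x:[30,34] y:[30,36] z:[45,57] -> miss, prune

order=[0, 1, 2, 7, 6, 3, 4, 11, 12, 5, 10]  |boxes|=11  |leaves|=3  hit=P10

== RESULT ==
[0, 1, 2, 7, 6, 3, 4, 11, 12, 5, 10]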